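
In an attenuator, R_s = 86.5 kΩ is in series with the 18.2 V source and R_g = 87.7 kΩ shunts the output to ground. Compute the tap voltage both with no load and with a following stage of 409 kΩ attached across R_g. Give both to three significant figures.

Open-circuit: V = 18.2 × 87.7/(86.5 + 87.7) = 9.16 V.
With the load, R_g becomes R_g‖R_L = 72.22 kΩ, so V = 18.2 × 72.22/158.7 = 8.28 V.

Unloaded: 9.16 V; loaded: 8.28 V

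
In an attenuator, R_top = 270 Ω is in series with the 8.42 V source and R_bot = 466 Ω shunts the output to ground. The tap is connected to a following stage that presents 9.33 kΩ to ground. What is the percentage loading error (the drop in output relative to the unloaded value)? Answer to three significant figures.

The divider's output (Thévenin) resistance is R_top‖R_bot = 171.0 Ω.
Fractional drop under load = R_th/(R_th + R_L) = 171.0 / (171.0 + 9330) = 0.01799.
So the output falls by 1.80 %.

1.80 %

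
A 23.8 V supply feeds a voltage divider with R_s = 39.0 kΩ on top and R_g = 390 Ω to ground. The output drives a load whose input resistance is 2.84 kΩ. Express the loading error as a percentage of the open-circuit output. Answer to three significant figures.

12.0 %

The divider's output (Thévenin) resistance is R_s‖R_g = 386.1 Ω.
Fractional drop under load = R_th/(R_th + R_L) = 386.1 / (386.1 + 2840) = 0.1197.
So the output falls by 12.0 %.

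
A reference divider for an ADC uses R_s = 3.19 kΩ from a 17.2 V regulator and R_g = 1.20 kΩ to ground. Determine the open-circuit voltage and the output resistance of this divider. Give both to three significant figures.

V_th is the open-circuit tap voltage: 17.2 × 1.20/(3.19 + 1.20) = 4.70 V.
With the supply zeroed, R_s and R_g appear in parallel from the tap: R_th = R_s‖R_g = (3.19 × 1.20)/4.390 = 872 Ω.

V_th = 4.70 V, R_th = 872 Ω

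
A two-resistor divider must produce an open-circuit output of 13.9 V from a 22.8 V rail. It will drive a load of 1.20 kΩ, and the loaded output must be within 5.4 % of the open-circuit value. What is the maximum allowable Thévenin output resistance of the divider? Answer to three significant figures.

R_th ≤ 68.5 Ω

Loading drop = R_th/(R_th + R_L) ≤ 0.0540, so R_th ≤ R_L · ε/(1−ε) = 1.20 kΩ × 0.0540/0.9460 = 68.5 Ω.
(Any R1, R2 with R2/(R1+R2) = 0.610 and R1‖R2 ≤ 68.5 Ω will meet the spec.)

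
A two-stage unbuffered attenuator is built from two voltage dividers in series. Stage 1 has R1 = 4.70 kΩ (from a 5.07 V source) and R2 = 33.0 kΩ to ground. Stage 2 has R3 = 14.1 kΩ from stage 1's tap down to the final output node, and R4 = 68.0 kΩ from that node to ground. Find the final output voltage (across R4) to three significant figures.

V_out ≈ 3.50 V

Stage 2 presents R3+R4 = 82.10 kΩ as a load on stage 1's tap.
Stage 1's lower leg becomes R2‖(R3+R4) = 23.54 kΩ, so V_mid = 5.07 × 23.54/28.24 = 4.226 V.
Stage 2 is itself unloaded: V_out = V_mid × R4/(R3+R4) = 4.226 × 68.0/82.10 = 3.50 V.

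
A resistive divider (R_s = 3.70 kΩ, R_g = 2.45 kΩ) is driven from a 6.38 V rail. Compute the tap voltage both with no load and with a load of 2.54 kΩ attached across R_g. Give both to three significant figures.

Open-circuit: V = 6.38 × 2.45/(3.70 + 2.45) = 2.54 V.
With the load, R_g becomes R_g‖R_L = 1.247 kΩ, so V = 6.38 × 1.247/4.947 = 1.61 V.

Unloaded: 2.54 V; loaded: 1.61 V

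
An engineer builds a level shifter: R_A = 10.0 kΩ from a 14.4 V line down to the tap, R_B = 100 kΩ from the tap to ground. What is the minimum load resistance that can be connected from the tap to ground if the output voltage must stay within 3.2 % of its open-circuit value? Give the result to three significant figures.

Output resistance R_th = R_A‖R_B = (10.0 × 100)/110.0 = 9.091 kΩ.
The fractional drop is R_th/(R_th + R_L); requiring this ≤ 0.0320 gives R_L ≥ R_th(1/0.0320 − 1) = 9.091 × 30.25 = 275 kΩ.

R_L(min) ≈ 275 kΩ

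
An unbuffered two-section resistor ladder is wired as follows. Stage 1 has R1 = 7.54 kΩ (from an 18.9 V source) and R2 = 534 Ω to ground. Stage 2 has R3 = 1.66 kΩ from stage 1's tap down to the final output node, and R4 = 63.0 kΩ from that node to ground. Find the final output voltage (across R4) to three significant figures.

V_out ≈ 1.21 V

Stage 2 presents R3+R4 = 64660 Ω as a load on stage 1's tap.
Stage 1's lower leg becomes R2‖(R3+R4) = 529.6 Ω, so V_mid = 18.9 × 529.6/8070 = 1.240 V.
Stage 2 is itself unloaded: V_out = V_mid × R4/(R3+R4) = 1.240 × 63000/64660 = 1.21 V.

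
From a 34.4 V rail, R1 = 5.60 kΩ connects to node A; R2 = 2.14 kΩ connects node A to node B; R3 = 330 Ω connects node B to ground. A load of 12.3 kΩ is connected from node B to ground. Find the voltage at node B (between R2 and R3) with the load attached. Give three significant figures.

At node B, R3 is in parallel with the load: R3‖R_L = 321.4 Ω.
Below node A the resistance is R2 + (R3‖R_L) = 2461 Ω, so V_A = 34.4 × 2461/8061 = 10.50 V.
Then V_B = V_A × (R3‖R_L)/(R2 + R3‖R_L) = 10.50 × 321.4/2461 = 1.37 V.

V ≈ 1.37 V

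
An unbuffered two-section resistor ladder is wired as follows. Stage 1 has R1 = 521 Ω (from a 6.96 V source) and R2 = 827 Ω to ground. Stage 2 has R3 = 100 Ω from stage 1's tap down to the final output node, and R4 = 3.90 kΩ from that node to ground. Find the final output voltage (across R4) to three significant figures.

Stage 2 presents R3+R4 = 4000 Ω as a load on stage 1's tap.
Stage 1's lower leg becomes R2‖(R3+R4) = 685.3 Ω, so V_mid = 6.96 × 685.3/1206 = 3.954 V.
Stage 2 is itself unloaded: V_out = V_mid × R4/(R3+R4) = 3.954 × 3900/4000 = 3.86 V.

V_out ≈ 3.86 V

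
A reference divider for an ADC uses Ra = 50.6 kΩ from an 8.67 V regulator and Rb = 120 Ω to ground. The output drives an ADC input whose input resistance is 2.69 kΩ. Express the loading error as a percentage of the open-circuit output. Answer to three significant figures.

The divider's output (Thévenin) resistance is Ra‖Rb = 119.7 Ω.
Fractional drop under load = R_th/(R_th + R_L) = 119.7 / (119.7 + 2690) = 0.04261.
So the output falls by 4.26 %.

4.26 %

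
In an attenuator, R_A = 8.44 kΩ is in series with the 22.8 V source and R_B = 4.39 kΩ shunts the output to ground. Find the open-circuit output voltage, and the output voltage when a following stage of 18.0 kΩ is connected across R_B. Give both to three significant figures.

Open-circuit: V = 22.8 × 4.39/(8.44 + 4.39) = 7.80 V.
With the load, R_B becomes R_B‖R_L = 3.529 kΩ, so V = 22.8 × 3.529/11.97 = 6.72 V.

Unloaded: 7.80 V; loaded: 6.72 V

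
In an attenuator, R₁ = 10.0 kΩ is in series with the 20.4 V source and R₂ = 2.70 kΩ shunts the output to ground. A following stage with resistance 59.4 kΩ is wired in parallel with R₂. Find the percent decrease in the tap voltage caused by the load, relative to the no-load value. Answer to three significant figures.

The divider's output (Thévenin) resistance is R₁‖R₂ = 2.126 kΩ.
Fractional drop under load = R_th/(R_th + R_L) = 2.126 / (2.126 + 59.4) = 0.03455.
So the output falls by 3.46 %.

3.46 %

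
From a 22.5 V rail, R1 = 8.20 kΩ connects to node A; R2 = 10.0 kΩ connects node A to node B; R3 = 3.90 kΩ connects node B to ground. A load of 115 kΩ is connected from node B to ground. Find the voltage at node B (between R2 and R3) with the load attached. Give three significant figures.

At node B, R3 is in parallel with the load: R3‖R_L = 3.772 kΩ.
Below node A the resistance is R2 + (R3‖R_L) = 13.77 kΩ, so V_A = 22.5 × 13.77/21.97 = 14.10 V.
Then V_B = V_A × (R3‖R_L)/(R2 + R3‖R_L) = 14.10 × 3.772/13.77 = 3.86 V.

V ≈ 3.86 V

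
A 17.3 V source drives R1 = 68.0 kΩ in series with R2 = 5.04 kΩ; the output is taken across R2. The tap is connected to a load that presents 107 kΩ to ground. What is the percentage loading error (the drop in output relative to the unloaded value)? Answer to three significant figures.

The divider's output (Thévenin) resistance is R1‖R2 = 4.692 kΩ.
Fractional drop under load = R_th/(R_th + R_L) = 4.692 / (4.692 + 107) = 0.04201.
So the output falls by 4.20 %.

4.20 %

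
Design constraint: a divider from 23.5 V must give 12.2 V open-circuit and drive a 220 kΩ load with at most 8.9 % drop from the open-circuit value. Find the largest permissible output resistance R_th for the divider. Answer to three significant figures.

R_th ≤ 21.5 kΩ

Loading drop = R_th/(R_th + R_L) ≤ 0.0890, so R_th ≤ R_L · ε/(1−ε) = 220 kΩ × 0.0890/0.9110 = 21.5 kΩ.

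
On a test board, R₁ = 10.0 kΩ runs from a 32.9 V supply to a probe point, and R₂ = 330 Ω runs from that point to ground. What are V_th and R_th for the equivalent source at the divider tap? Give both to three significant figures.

V_th is the open-circuit tap voltage: 32.9 × 330/(10000 + 330) = 1.05 V.
With the supply zeroed, R₁ and R₂ appear in parallel from the tap: R_th = R₁‖R₂ = (10000 × 330)/10330 = 319 Ω.

V_th = 1.05 V, R_th = 319 Ω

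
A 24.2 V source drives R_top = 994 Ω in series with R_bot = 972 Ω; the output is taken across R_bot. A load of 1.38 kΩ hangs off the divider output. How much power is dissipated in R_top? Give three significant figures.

Total resistance from the source is R_top + (R_bot‖R_L) = 1564 Ω, so I = 24.2/1564 Ω = 15.47 mA.
P = I²·R_top = (15.47 mA)² × 994 Ω = 238 mW.

P ≈ 238 mW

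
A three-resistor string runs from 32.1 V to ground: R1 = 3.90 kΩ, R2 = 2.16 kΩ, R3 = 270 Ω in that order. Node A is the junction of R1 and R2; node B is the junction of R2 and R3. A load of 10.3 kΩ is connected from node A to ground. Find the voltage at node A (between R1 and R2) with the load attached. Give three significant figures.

V ≈ 10.8 V

Below node A the series string R2+R3 = 2430 Ω sits in parallel with the 10300 Ω load: 1966 Ω.
V_A = 32.1 × 1966/(3900 + 1966) = 10.8 V.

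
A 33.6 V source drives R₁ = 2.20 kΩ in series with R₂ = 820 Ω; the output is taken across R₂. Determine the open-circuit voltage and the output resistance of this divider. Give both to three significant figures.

V_th = 9.12 V, R_th = 597 Ω

V_th is the open-circuit tap voltage: 33.6 × 820/(2200 + 820) = 9.12 V.
With the supply zeroed, R₁ and R₂ appear in parallel from the tap: R_th = R₁‖R₂ = (2200 × 820)/3020 = 597 Ω.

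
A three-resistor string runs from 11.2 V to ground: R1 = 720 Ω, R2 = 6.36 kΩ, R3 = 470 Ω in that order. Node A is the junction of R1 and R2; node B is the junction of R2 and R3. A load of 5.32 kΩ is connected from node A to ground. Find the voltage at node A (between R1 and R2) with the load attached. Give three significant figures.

Below node A the series string R2+R3 = 6830 Ω sits in parallel with the 5320 Ω load: 2991 Ω.
V_A = 11.2 × 2991/(720 + 2991) = 9.03 V.

V ≈ 9.03 V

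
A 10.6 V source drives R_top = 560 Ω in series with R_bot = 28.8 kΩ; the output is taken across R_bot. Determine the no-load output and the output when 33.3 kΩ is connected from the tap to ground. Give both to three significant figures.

Open-circuit: V = 10.6 × 28800/(560 + 28800) = 10.4 V.
With the load, R_bot becomes R_bot‖R_L = 15440 Ω, so V = 10.6 × 15440/16000 = 10.2 V.

Unloaded: 10.4 V; loaded: 10.2 V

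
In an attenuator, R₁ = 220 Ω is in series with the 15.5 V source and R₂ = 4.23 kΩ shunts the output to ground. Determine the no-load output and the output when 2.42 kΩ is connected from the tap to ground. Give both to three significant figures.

Open-circuit: V = 15.5 × 4230/(220 + 4230) = 14.7 V.
With the load, R₂ becomes R₂‖R_L = 1539 Ω, so V = 15.5 × 1539/1759 = 13.6 V.

Unloaded: 14.7 V; loaded: 13.6 V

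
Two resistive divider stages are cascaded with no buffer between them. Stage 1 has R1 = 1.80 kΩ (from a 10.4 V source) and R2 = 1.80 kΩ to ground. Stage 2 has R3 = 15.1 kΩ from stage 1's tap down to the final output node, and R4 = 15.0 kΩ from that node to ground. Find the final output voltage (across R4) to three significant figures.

V_out ≈ 2.52 V

Stage 2 presents R3+R4 = 30.10 kΩ as a load on stage 1's tap.
Stage 1's lower leg becomes R2‖(R3+R4) = 1.698 kΩ, so V_mid = 10.4 × 1.698/3.498 = 5.049 V.
Stage 2 is itself unloaded: V_out = V_mid × R4/(R3+R4) = 5.049 × 15.0/30.10 = 2.52 V.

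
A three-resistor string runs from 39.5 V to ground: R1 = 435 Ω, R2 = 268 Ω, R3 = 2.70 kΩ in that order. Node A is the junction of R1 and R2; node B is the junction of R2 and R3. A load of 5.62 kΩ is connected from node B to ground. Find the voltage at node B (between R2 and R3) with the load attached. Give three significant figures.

V ≈ 28.5 V

At node B, R3 is in parallel with the load: R3‖R_L = 1824 Ω.
Below node A the resistance is R2 + (R3‖R_L) = 2092 Ω, so V_A = 39.5 × 2092/2527 = 32.70 V.
Then V_B = V_A × (R3‖R_L)/(R2 + R3‖R_L) = 32.70 × 1824/2092 = 28.5 V.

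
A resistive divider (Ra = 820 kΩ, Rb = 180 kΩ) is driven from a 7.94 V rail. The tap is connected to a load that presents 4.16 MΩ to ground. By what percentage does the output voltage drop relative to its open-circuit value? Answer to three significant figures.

The divider's output (Thévenin) resistance is Ra‖Rb = 147.6 kΩ.
Fractional drop under load = R_th/(R_th + R_L) = 147.6 / (147.6 + 4160) = 0.03427.
So the output falls by 3.43 %.

3.43 %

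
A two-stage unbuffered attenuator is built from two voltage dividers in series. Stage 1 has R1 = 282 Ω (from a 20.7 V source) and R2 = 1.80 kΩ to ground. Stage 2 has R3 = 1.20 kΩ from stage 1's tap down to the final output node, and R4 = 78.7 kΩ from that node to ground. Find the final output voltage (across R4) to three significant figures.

V_out ≈ 17.6 V

Stage 2 presents R3+R4 = 79900 Ω as a load on stage 1's tap.
Stage 1's lower leg becomes R2‖(R3+R4) = 1760 Ω, so V_mid = 20.7 × 1760/2042 = 17.84 V.
Stage 2 is itself unloaded: V_out = V_mid × R4/(R3+R4) = 17.84 × 78700/79900 = 17.6 V.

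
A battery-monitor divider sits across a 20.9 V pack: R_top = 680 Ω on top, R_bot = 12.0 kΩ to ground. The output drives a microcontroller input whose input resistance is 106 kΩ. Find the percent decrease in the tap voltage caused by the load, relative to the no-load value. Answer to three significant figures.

0.603 %

The divider's output (Thévenin) resistance is R_top‖R_bot = 643.5 Ω.
Fractional drop under load = R_th/(R_th + R_L) = 643.5 / (643.5 + 106000) = 0.006034.
So the output falls by 0.603 %.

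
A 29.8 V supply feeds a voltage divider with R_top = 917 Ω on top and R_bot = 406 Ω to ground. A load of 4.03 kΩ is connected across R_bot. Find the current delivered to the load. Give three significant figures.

R_bot‖R_L = 368.8 Ω; V_out = 29.8 × 368.8/1286 = 8.548 V.
I_L = V_out / R_L = 8.548 / 4.03 kΩ = 2.12 mA.

I_L ≈ 2.12 mA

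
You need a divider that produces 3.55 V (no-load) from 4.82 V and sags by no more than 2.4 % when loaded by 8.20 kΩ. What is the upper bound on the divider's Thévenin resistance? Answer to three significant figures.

R_th ≤ 202 Ω

Loading drop = R_th/(R_th + R_L) ≤ 0.0240, so R_th ≤ R_L · ε/(1−ε) = 8.20 kΩ × 0.0240/0.9760 = 202 Ω.
(Any R1, R2 with R2/(R1+R2) = 0.737 and R1‖R2 ≤ 202 Ω will meet the spec.)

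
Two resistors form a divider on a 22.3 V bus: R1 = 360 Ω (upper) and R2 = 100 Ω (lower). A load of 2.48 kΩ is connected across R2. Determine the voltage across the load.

The load sits in parallel with R2: R2‖R_L = (100 × 2480) / (100 + 2480) = 96.12 Ω.
V_out = 22.3 × 96.12 / (360 + 96.12) = 22.3 × 96.12/456.1 = 4.70 V.

V_out ≈ 4.70 V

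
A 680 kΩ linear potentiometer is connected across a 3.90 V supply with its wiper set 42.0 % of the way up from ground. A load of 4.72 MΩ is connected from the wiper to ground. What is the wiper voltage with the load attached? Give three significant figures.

V ≈ 1.58 V

The wiper splits the pot into (1−α)R = 394.4 kΩ above and αR = 285.6 kΩ below.
Lower section ‖ load = 269.3 kΩ.
V_wiper = 3.90 × 269.3/(394.4 + 269.3) = 1.58 V.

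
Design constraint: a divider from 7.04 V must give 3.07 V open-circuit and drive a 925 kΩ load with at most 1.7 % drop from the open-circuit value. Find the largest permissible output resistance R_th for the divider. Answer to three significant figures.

R_th ≤ 16.0 kΩ

Loading drop = R_th/(R_th + R_L) ≤ 0.0170, so R_th ≤ R_L · ε/(1−ε) = 925 kΩ × 0.0170/0.9830 = 16.0 kΩ.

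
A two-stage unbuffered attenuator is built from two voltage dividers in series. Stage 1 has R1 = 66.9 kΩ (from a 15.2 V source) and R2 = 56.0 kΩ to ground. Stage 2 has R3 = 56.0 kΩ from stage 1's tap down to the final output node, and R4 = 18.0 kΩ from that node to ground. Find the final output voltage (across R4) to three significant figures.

V_out ≈ 1.19 V

Stage 2 presents R3+R4 = 74.00 kΩ as a load on stage 1's tap.
Stage 1's lower leg becomes R2‖(R3+R4) = 31.88 kΩ, so V_mid = 15.2 × 31.88/98.78 = 4.905 V.
Stage 2 is itself unloaded: V_out = V_mid × R4/(R3+R4) = 4.905 × 18.0/74.00 = 1.19 V.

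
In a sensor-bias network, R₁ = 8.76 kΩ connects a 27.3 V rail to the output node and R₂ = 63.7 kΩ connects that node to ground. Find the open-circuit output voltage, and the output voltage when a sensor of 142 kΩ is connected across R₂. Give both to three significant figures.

Unloaded: 24.0 V; loaded: 22.8 V

Open-circuit: V = 27.3 × 63.7/(8.76 + 63.7) = 24.0 V.
With the load, R₂ becomes R₂‖R_L = 43.97 kΩ, so V = 27.3 × 43.97/52.73 = 22.8 V.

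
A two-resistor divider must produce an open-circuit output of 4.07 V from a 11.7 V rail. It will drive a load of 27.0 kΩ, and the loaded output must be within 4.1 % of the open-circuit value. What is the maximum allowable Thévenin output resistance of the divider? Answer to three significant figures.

R_th ≤ 1.15 kΩ

Loading drop = R_th/(R_th + R_L) ≤ 0.0410, so R_th ≤ R_L · ε/(1−ε) = 27.0 kΩ × 0.0410/0.9590 = 1.15 kΩ.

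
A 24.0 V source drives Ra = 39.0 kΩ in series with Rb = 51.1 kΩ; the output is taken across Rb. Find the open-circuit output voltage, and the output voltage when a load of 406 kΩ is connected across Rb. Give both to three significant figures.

Unloaded: 13.6 V; loaded: 12.9 V

Open-circuit: V = 24.0 × 51.1/(39.0 + 51.1) = 13.6 V.
With the load, Rb becomes Rb‖R_L = 45.39 kΩ, so V = 24.0 × 45.39/84.39 = 12.9 V.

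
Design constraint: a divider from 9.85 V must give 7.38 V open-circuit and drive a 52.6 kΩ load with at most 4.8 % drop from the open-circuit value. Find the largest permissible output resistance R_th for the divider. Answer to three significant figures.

R_th ≤ 2.65 kΩ

Loading drop = R_th/(R_th + R_L) ≤ 0.0480, so R_th ≤ R_L · ε/(1−ε) = 52.6 kΩ × 0.0480/0.9520 = 2.65 kΩ.
(Any R1, R2 with R2/(R1+R2) = 0.749 and R1‖R2 ≤ 2.65 kΩ will meet the spec.)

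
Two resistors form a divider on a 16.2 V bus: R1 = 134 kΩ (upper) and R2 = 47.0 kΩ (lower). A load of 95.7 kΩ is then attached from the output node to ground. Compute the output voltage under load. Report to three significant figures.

The load sits in parallel with R2: R2‖R_L = (47.0 × 95.7) / (47.0 + 95.7) = 31.52 kΩ.
V_out = 16.2 × 31.52 / (134 + 31.52) = 16.2 × 31.52/165.5 = 3.08 V.

V_out ≈ 3.08 V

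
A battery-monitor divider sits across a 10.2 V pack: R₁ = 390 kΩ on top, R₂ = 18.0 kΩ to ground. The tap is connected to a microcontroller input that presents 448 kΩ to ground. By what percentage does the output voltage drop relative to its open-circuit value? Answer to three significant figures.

3.70 %

The divider's output (Thévenin) resistance is R₁‖R₂ = 17.21 kΩ.
Fractional drop under load = R_th/(R_th + R_L) = 17.21 / (17.21 + 448) = 0.03699.
So the output falls by 3.70 %.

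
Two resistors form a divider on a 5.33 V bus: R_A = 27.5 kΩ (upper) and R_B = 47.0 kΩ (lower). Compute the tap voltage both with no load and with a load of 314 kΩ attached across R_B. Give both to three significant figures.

Open-circuit: V = 5.33 × 47.0/(27.5 + 47.0) = 3.36 V.
With the load, R_B becomes R_B‖R_L = 40.88 kΩ, so V = 5.33 × 40.88/68.38 = 3.19 V.

Unloaded: 3.36 V; loaded: 3.19 V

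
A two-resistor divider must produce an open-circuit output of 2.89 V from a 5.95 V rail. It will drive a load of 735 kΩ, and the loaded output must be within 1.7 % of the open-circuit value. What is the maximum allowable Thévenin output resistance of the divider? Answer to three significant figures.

R_th ≤ 12.7 kΩ

Loading drop = R_th/(R_th + R_L) ≤ 0.0170, so R_th ≤ R_L · ε/(1−ε) = 735 kΩ × 0.0170/0.9830 = 12.7 kΩ.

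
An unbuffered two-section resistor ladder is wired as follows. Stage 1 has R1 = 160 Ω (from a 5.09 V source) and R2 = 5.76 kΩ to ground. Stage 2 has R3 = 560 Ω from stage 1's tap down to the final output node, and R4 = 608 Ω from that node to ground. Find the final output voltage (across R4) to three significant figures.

V_out ≈ 2.27 V

Stage 2 presents R3+R4 = 1168 Ω as a load on stage 1's tap.
Stage 1's lower leg becomes R2‖(R3+R4) = 971.1 Ω, so V_mid = 5.09 × 971.1/1131 = 4.370 V.
Stage 2 is itself unloaded: V_out = V_mid × R4/(R3+R4) = 4.370 × 608/1168 = 2.27 V.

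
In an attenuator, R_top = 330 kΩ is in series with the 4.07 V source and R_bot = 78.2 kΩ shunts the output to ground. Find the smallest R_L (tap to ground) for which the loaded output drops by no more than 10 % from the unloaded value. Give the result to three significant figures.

Output resistance R_th = R_top‖R_bot = (330 × 78.2)/408.2 = 63.22 kΩ.
The fractional drop is R_th/(R_th + R_L); requiring this ≤ 0.100 gives R_L ≥ R_th(1/0.100 − 1) = 63.22 × 9.000 = 569 kΩ.

R_L(min) ≈ 569 kΩ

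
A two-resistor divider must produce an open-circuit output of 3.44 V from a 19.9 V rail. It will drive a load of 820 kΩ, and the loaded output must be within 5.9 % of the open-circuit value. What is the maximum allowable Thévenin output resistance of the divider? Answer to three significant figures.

R_th ≤ 51.4 kΩ

Loading drop = R_th/(R_th + R_L) ≤ 0.0590, so R_th ≤ R_L · ε/(1−ε) = 820 kΩ × 0.0590/0.9410 = 51.4 kΩ.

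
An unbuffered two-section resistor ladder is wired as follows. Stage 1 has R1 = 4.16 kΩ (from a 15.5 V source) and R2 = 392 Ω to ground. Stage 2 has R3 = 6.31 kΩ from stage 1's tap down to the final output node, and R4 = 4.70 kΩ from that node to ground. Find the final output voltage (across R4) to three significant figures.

Stage 2 presents R3+R4 = 11010 Ω as a load on stage 1's tap.
Stage 1's lower leg becomes R2‖(R3+R4) = 378.5 Ω, so V_mid = 15.5 × 378.5/4539 = 1.293 V.
Stage 2 is itself unloaded: V_out = V_mid × R4/(R3+R4) = 1.293 × 4700/11010 = 0.552 V.

V_out ≈ 0.552 V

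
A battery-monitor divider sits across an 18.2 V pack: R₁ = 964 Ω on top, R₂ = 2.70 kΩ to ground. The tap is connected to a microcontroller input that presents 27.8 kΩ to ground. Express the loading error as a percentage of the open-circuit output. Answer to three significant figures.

The divider's output (Thévenin) resistance is R₁‖R₂ = 710.4 Ω.
Fractional drop under load = R_th/(R_th + R_L) = 710.4 / (710.4 + 27800) = 0.02492.
So the output falls by 2.49 %.

2.49 %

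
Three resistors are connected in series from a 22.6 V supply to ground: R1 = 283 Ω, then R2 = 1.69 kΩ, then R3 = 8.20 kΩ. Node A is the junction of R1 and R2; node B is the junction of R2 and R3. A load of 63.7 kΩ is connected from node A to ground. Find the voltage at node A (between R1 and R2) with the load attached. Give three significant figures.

V ≈ 21.9 V

Below node A the series string R2+R3 = 9890 Ω sits in parallel with the 63700 Ω load: 8561 Ω.
V_A = 22.6 × 8561/(283 + 8561) = 21.9 V.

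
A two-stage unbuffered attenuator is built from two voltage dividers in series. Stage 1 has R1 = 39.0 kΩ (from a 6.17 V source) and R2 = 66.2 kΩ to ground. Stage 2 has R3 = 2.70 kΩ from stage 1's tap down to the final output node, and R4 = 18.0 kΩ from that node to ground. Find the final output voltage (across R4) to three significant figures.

Stage 2 presents R3+R4 = 20.70 kΩ as a load on stage 1's tap.
Stage 1's lower leg becomes R2‖(R3+R4) = 15.77 kΩ, so V_mid = 6.17 × 15.77/54.77 = 1.776 V.
Stage 2 is itself unloaded: V_out = V_mid × R4/(R3+R4) = 1.776 × 18.0/20.70 = 1.54 V.

V_out ≈ 1.54 V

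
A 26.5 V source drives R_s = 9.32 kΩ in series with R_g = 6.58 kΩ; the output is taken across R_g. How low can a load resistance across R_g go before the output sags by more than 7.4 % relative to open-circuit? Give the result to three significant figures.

R_L(min) ≈ 48.3 kΩ

Output resistance R_th = R_s‖R_g = (9.32 × 6.58)/15.90 = 3.857 kΩ.
The fractional drop is R_th/(R_th + R_L); requiring this ≤ 0.0740 gives R_L ≥ R_th(1/0.0740 − 1) = 3.857 × 12.51 = 48.3 kΩ.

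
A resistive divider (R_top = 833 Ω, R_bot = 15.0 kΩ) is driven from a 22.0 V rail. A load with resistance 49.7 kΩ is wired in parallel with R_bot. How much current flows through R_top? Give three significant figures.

R_bot‖R_L = 11520 Ω, so the source sees R_top + R_bot‖R_L = 12360 Ω.
I = 22.0 V / 12360 Ω = 1.78 mA.

I ≈ 1.78 mA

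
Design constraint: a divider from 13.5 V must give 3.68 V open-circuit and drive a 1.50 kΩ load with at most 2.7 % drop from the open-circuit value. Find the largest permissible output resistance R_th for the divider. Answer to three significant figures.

Loading drop = R_th/(R_th + R_L) ≤ 0.0270, so R_th ≤ R_L · ε/(1−ε) = 1.50 kΩ × 0.0270/0.9730 = 41.6 Ω.
(Any R1, R2 with R2/(R1+R2) = 0.273 and R1‖R2 ≤ 41.6 Ω will meet the spec.)

R_th ≤ 41.6 Ω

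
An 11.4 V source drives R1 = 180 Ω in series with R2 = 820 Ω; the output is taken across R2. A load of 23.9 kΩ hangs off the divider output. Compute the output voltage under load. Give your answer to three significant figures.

V_out ≈ 9.29 V

The load sits in parallel with R2: R2‖R_L = (820 × 23900) / (820 + 23900) = 792.8 Ω.
V_out = 11.4 × 792.8 / (180 + 792.8) = 11.4 × 792.8/972.8 = 9.29 V.
(Unloaded it would have been 9.35 V.)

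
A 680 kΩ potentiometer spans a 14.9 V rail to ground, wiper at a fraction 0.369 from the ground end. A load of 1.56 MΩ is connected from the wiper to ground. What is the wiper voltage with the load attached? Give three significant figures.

The wiper splits the pot into (1−α)R = 429.1 kΩ above and αR = 250.9 kΩ below.
Lower section ‖ load = 216.2 kΩ.
V_wiper = 14.9 × 216.2/(429.1 + 216.2) = 4.99 V.

V ≈ 4.99 V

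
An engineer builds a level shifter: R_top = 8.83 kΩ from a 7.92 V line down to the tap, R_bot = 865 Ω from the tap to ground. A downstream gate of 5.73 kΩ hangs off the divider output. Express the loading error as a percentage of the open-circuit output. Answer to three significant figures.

12.1 %

The divider's output (Thévenin) resistance is R_top‖R_bot = 787.8 Ω.
Fractional drop under load = R_th/(R_th + R_L) = 787.8 / (787.8 + 5730) = 0.1209.
So the output falls by 12.1 %.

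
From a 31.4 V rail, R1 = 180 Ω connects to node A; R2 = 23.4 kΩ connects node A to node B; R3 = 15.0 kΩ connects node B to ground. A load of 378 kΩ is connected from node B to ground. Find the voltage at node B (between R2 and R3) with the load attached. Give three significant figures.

At node B, R3 is in parallel with the load: R3‖R_L = 14430 Ω.
Below node A the resistance is R2 + (R3‖R_L) = 37830 Ω, so V_A = 31.4 × 37830/38010 = 31.25 V.
Then V_B = V_A × (R3‖R_L)/(R2 + R3‖R_L) = 31.25 × 14430/37830 = 11.9 V.

V ≈ 11.9 V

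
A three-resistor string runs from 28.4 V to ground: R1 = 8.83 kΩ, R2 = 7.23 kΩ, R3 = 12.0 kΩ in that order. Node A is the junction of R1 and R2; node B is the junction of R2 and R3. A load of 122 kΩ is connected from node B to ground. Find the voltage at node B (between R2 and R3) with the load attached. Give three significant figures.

At node B, R3 is in parallel with the load: R3‖R_L = 10.93 kΩ.
Below node A the resistance is R2 + (R3‖R_L) = 18.16 kΩ, so V_A = 28.4 × 18.16/26.99 = 19.11 V.
Then V_B = V_A × (R3‖R_L)/(R2 + R3‖R_L) = 19.11 × 10.93/18.16 = 11.5 V.

V ≈ 11.5 V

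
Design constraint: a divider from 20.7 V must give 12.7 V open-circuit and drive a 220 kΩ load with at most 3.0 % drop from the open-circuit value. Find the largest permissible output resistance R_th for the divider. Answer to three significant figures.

R_th ≤ 6.80 kΩ

Loading drop = R_th/(R_th + R_L) ≤ 0.0300, so R_th ≤ R_L · ε/(1−ε) = 220 kΩ × 0.0300/0.9700 = 6.80 kΩ.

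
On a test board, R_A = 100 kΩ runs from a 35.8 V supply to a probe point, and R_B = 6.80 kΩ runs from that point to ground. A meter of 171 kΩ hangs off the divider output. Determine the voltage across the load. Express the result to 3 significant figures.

The load sits in parallel with R_B: R_B‖R_L = (6.80 × 171) / (6.80 + 171) = 6.540 kΩ.
V_out = 35.8 × 6.540 / (100 + 6.540) = 35.8 × 6.540/106.5 = 2.20 V.

V_out ≈ 2.20 V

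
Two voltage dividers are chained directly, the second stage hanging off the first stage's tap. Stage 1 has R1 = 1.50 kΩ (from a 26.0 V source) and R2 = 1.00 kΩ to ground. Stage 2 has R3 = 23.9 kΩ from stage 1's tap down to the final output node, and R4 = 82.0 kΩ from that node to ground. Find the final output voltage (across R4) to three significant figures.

V_out ≈ 8.01 V

Stage 2 presents R3+R4 = 105.9 kΩ as a load on stage 1's tap.
Stage 1's lower leg becomes R2‖(R3+R4) = 0.9906 kΩ, so V_mid = 26.0 × 0.9906/2.491 = 10.34 V.
Stage 2 is itself unloaded: V_out = V_mid × R4/(R3+R4) = 10.34 × 82.0/105.9 = 8.01 V.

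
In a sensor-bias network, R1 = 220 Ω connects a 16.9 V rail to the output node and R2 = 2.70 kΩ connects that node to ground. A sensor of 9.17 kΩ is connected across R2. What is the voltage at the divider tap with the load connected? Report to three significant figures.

V_out ≈ 15.3 V

The load sits in parallel with R2: R2‖R_L = (2700 × 9170) / (2700 + 9170) = 2086 Ω.
V_out = 16.9 × 2086 / (220 + 2086) = 16.9 × 2086/2306 = 15.3 V.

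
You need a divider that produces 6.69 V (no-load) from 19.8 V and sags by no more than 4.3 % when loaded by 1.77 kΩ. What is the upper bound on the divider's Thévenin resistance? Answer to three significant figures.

R_th ≤ 79.5 Ω

Loading drop = R_th/(R_th + R_L) ≤ 0.0430, so R_th ≤ R_L · ε/(1−ε) = 1.77 kΩ × 0.0430/0.9570 = 79.5 Ω.
(Any R1, R2 with R2/(R1+R2) = 0.338 and R1‖R2 ≤ 79.5 Ω will meet the spec.)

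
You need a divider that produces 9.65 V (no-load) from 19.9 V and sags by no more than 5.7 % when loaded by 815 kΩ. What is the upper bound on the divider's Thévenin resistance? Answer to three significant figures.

Loading drop = R_th/(R_th + R_L) ≤ 0.0570, so R_th ≤ R_L · ε/(1−ε) = 815 kΩ × 0.0570/0.9430 = 49.3 kΩ.

R_th ≤ 49.3 kΩ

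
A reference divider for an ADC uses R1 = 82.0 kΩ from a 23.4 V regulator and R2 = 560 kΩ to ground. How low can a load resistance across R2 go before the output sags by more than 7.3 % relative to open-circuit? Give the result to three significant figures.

R_L(min) ≈ 908 kΩ

Output resistance R_th = R1‖R2 = (82.0 × 560)/642.0 = 71.53 kΩ.
The fractional drop is R_th/(R_th + R_L); requiring this ≤ 0.0730 gives R_L ≥ R_th(1/0.0730 − 1) = 71.53 × 12.70 = 908 kΩ.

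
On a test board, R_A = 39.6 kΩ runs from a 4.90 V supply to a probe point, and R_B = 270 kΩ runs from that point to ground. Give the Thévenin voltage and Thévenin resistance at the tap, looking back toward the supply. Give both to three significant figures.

V_th = 4.27 V, R_th = 34.5 kΩ

V_th is the open-circuit tap voltage: 4.90 × 270/(39.6 + 270) = 4.27 V.
With the supply zeroed, R_A and R_B appear in parallel from the tap: R_th = R_A‖R_B = (39.6 × 270)/309.6 = 34.5 kΩ.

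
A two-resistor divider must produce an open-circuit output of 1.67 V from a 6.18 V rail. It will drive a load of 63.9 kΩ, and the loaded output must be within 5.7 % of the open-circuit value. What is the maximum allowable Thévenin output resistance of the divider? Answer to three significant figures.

Loading drop = R_th/(R_th + R_L) ≤ 0.0570, so R_th ≤ R_L · ε/(1−ε) = 63.9 kΩ × 0.0570/0.9430 = 3.86 kΩ.
(Any R1, R2 with R2/(R1+R2) = 0.270 and R1‖R2 ≤ 3.86 kΩ will meet the spec.)

R_th ≤ 3.86 kΩ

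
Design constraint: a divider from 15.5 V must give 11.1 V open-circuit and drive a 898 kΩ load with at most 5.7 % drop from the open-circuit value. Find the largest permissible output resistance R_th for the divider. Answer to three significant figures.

R_th ≤ 54.3 kΩ

Loading drop = R_th/(R_th + R_L) ≤ 0.0570, so R_th ≤ R_L · ε/(1−ε) = 898 kΩ × 0.0570/0.9430 = 54.3 kΩ.
(Any R1, R2 with R2/(R1+R2) = 0.716 and R1‖R2 ≤ 54.3 kΩ will meet the spec.)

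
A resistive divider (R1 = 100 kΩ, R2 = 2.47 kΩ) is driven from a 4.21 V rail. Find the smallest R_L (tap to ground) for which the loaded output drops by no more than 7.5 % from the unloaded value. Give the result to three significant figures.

Output resistance R_th = R1‖R2 = (100 × 2.47)/102.5 = 2.410 kΩ.
The fractional drop is R_th/(R_th + R_L); requiring this ≤ 0.0750 gives R_L ≥ R_th(1/0.0750 − 1) = 2.410 × 12.33 = 29.7 kΩ.

R_L(min) ≈ 29.7 kΩ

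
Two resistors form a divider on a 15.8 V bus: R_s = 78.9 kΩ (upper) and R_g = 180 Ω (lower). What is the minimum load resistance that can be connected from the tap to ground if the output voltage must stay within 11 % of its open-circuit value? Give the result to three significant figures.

Output resistance R_th = R_s‖R_g = (78900 × 180)/79080 = 179.6 Ω.
The fractional drop is R_th/(R_th + R_L); requiring this ≤ 0.110 gives R_L ≥ R_th(1/0.110 − 1) = 179.6 × 8.091 = 1.45 kΩ.

R_L(min) ≈ 1.45 kΩ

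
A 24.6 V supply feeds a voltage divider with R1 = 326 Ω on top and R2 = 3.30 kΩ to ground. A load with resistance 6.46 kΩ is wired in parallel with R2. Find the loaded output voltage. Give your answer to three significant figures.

The load sits in parallel with R2: R2‖R_L = (3300 × 6460) / (3300 + 6460) = 2184 Ω.
V_out = 24.6 × 2184 / (326 + 2184) = 24.6 × 2184/2510 = 21.4 V.

V_out ≈ 21.4 V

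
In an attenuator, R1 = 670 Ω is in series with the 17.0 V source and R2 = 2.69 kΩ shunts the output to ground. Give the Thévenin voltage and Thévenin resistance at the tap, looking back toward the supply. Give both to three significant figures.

V_th = 13.6 V, R_th = 536 Ω

V_th is the open-circuit tap voltage: 17.0 × 2690/(670 + 2690) = 13.6 V.
With the supply zeroed, R1 and R2 appear in parallel from the tap: R_th = R1‖R2 = (670 × 2690)/3360 = 536 Ω.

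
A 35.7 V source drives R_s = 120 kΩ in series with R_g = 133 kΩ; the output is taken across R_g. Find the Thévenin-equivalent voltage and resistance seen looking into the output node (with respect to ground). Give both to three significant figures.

V_th is the open-circuit tap voltage: 35.7 × 133/(120 + 133) = 18.8 V.
With the supply zeroed, R_s and R_g appear in parallel from the tap: R_th = R_s‖R_g = (120 × 133)/253.0 = 63.1 kΩ.

V_th = 18.8 V, R_th = 63.1 kΩ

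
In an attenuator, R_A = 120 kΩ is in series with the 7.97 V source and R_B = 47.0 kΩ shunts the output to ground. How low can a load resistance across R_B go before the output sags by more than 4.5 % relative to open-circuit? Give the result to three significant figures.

Output resistance R_th = R_A‖R_B = (120 × 47.0)/167.0 = 33.77 kΩ.
The fractional drop is R_th/(R_th + R_L); requiring this ≤ 0.0450 gives R_L ≥ R_th(1/0.0450 − 1) = 33.77 × 21.22 = 717 kΩ.

R_L(min) ≈ 717 kΩ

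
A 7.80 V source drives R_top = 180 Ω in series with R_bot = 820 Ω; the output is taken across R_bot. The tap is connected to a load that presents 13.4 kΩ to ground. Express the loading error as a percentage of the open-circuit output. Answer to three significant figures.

1.09 %

The divider's output (Thévenin) resistance is R_top‖R_bot = 147.6 Ω.
Fractional drop under load = R_th/(R_th + R_L) = 147.6 / (147.6 + 13400) = 0.01089.
So the output falls by 1.09 %.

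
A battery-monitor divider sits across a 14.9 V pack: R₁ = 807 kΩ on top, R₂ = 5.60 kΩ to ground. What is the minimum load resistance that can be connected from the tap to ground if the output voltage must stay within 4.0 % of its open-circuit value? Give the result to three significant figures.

R_L(min) ≈ 133 kΩ

Output resistance R_th = R₁‖R₂ = (807 × 5.60)/812.6 = 5.561 kΩ.
The fractional drop is R_th/(R_th + R_L); requiring this ≤ 0.0400 gives R_L ≥ R_th(1/0.0400 − 1) = 5.561 × 24.00 = 133 kΩ.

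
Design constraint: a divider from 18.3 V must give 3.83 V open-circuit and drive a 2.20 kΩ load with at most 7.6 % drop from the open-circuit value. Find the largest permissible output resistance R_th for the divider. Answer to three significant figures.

Loading drop = R_th/(R_th + R_L) ≤ 0.0760, so R_th ≤ R_L · ε/(1−ε) = 2.20 kΩ × 0.0760/0.9240 = 181 Ω.
(Any R1, R2 with R2/(R1+R2) = 0.209 and R1‖R2 ≤ 181 Ω will meet the spec.)

R_th ≤ 181 Ω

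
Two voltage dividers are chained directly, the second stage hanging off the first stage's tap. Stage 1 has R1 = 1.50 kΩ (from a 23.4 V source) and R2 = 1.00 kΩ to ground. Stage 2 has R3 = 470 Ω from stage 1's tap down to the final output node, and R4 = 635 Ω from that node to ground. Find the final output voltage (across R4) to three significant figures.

V_out ≈ 3.49 V

Stage 2 presents R3+R4 = 1105 Ω as a load on stage 1's tap.
Stage 1's lower leg becomes R2‖(R3+R4) = 524.9 Ω, so V_mid = 23.4 × 524.9/2025 = 6.066 V.
Stage 2 is itself unloaded: V_out = V_mid × R4/(R3+R4) = 6.066 × 635/1105 = 3.49 V.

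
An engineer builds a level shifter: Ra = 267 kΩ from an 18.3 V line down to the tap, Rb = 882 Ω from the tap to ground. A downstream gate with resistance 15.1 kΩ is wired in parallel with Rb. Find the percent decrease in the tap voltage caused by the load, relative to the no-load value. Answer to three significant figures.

The divider's output (Thévenin) resistance is Ra‖Rb = 879.1 Ω.
Fractional drop under load = R_th/(R_th + R_L) = 879.1 / (879.1 + 15100) = 0.05502.
So the output falls by 5.50 %.

5.50 %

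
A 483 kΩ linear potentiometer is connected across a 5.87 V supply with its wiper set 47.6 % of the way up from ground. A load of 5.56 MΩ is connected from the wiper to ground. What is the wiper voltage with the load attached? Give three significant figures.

The wiper splits the pot into (1−α)R = 253.1 kΩ above and αR = 229.9 kΩ below.
Lower section ‖ load = 220.8 kΩ.
V_wiper = 5.87 × 220.8/(253.1 + 220.8) = 2.73 V.

V ≈ 2.73 V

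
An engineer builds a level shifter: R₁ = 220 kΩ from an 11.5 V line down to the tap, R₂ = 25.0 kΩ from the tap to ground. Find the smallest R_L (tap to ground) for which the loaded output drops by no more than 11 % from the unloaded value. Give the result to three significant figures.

R_L(min) ≈ 182 kΩ

Output resistance R_th = R₁‖R₂ = (220 × 25.0)/245.0 = 22.45 kΩ.
The fractional drop is R_th/(R_th + R_L); requiring this ≤ 0.110 gives R_L ≥ R_th(1/0.110 − 1) = 22.45 × 8.091 = 182 kΩ.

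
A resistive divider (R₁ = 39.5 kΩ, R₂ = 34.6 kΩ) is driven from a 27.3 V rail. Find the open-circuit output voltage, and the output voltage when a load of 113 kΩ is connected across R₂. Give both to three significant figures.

Open-circuit: V = 27.3 × 34.6/(39.5 + 34.6) = 12.7 V.
With the load, R₂ becomes R₂‖R_L = 26.49 kΩ, so V = 27.3 × 26.49/65.99 = 11.0 V.

Unloaded: 12.7 V; loaded: 11.0 V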